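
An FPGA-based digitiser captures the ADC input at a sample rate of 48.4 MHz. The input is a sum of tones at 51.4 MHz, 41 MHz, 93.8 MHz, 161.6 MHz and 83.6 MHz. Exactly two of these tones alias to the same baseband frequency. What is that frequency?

fs/2 = 24.2 MHz.
51.4 MHz mod fs = 3 MHz.
3 MHz ≤ fs/2 = 24.2 MHz, appears at 3 MHz.
41 MHz > fs/2 = 24.2 MHz, folds to fs − 41 MHz = 7.4 MHz.
93.8 MHz mod fs = 45.4 MHz.
45.4 MHz > fs/2 = 24.2 MHz, folds to fs − 45.4 MHz = 3 MHz.
161.6 MHz mod fs = 16.4 MHz.
16.4 MHz ≤ fs/2 = 24.2 MHz, appears at 16.4 MHz.
83.6 MHz mod fs = 35.2 MHz.
35.2 MHz > fs/2 = 24.2 MHz, folds to fs − 35.2 MHz = 13.2 MHz.
51.4 MHz and 93.8 MHz both map to 3 MHz.

3 MHz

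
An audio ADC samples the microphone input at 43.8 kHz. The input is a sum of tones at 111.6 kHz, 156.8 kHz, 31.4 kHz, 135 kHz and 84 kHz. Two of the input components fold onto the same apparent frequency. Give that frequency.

fs/2 = 21.9 kHz.
111.6 kHz mod fs = 24 kHz.
24 kHz > fs/2 = 21.9 kHz, folds to fs − 24 kHz = 19.8 kHz.
156.8 kHz mod fs = 25.4 kHz.
25.4 kHz > fs/2 = 21.9 kHz, folds to fs − 25.4 kHz = 18.4 kHz.
31.4 kHz > fs/2 = 21.9 kHz, folds to fs − 31.4 kHz = 12.4 kHz.
135 kHz mod fs = 3.6 kHz.
3.6 kHz ≤ fs/2 = 21.9 kHz, appears at 3.6 kHz.
84 kHz mod fs = 40.2 kHz.
40.2 kHz > fs/2 = 21.9 kHz, folds to fs − 40.2 kHz = 3.6 kHz.
84 kHz and 135 kHz both map to 3.6 kHz.

3.6 kHz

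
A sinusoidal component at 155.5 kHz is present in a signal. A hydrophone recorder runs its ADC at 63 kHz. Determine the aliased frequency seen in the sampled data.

29.5 kHz

155.5 kHz mod fs = 29.5 kHz.
29.5 kHz ≤ fs/2 = 31.5 kHz, appears at 29.5 kHz.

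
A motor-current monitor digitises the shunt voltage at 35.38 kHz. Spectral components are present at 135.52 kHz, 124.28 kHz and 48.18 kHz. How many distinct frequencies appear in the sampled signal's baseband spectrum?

fs/2 = 17.69 kHz.
135.52 kHz mod fs = 29.38 kHz.
29.38 kHz > fs/2 = 17.69 kHz, folds to fs − 29.38 kHz = 6 kHz.
124.28 kHz mod fs = 18.14 kHz.
18.14 kHz > fs/2 = 17.69 kHz, folds to fs − 18.14 kHz = 17.24 kHz.
48.18 kHz mod fs = 12.8 kHz.
12.8 kHz ≤ fs/2 = 17.69 kHz, appears at 12.8 kHz.
Distinct values: {6 kHz, 12.8 kHz, 17.24 kHz} → 3.

3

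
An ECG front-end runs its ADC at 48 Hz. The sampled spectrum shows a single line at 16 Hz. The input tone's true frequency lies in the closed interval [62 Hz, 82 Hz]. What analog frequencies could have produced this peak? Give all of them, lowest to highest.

Frequencies that alias to 16 Hz are k·fs ± 16 Hz for integer k ≥ 0.
k=0: 16 Hz.
k=1: 32 Hz, 64 Hz.
k=2: 80 Hz, 112 Hz.
k=3: 128 Hz, 160 Hz.
Within [62 Hz, 82 Hz]: 64 Hz, 80 Hz.

64 Hz, 80 Hz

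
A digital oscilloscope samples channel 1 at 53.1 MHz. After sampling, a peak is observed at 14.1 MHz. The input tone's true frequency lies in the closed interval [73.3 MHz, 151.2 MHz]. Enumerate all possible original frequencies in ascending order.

Frequencies that alias to 14.1 MHz are k·fs ± 14.1 MHz for integer k ≥ 0.
k=0: 14.1 MHz.
k=1: 39 MHz, 67.2 MHz.
k=2: 92.1 MHz, 120.3 MHz.
k=3: 145.2 MHz, 173.4 MHz.
k=4: 198.3 MHz, 226.5 MHz.
Within [73.3 MHz, 151.2 MHz]: 92.1 MHz, 120.3 MHz, 145.2 MHz.

92.1 MHz, 120.3 MHz, 145.2 MHz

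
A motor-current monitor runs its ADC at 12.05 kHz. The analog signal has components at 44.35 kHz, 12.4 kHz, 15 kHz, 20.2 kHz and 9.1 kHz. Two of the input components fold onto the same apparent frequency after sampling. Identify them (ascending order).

9.1 kHz, 15 kHz

fs/2 = 6.025 kHz.
44.35 kHz mod fs = 8.2 kHz.
8.2 kHz > fs/2 = 6.025 kHz, folds to fs − 8.2 kHz = 3.85 kHz.
12.4 kHz mod fs = 0.35 kHz.
0.35 kHz ≤ fs/2 = 6.025 kHz, appears at 0.35 kHz.
15 kHz mod fs = 2.95 kHz.
2.95 kHz ≤ fs/2 = 6.025 kHz, appears at 2.95 kHz.
20.2 kHz mod fs = 8.15 kHz.
8.15 kHz > fs/2 = 6.025 kHz, folds to fs − 8.15 kHz = 3.9 kHz.
9.1 kHz > fs/2 = 6.025 kHz, folds to fs − 9.1 kHz = 2.95 kHz.
9.1 kHz and 15 kHz both map to 2.95 kHz.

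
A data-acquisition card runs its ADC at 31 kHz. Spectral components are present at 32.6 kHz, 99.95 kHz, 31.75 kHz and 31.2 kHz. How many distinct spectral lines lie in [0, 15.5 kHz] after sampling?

fs/2 = 15.5 kHz.
32.6 kHz mod fs = 1.6 kHz.
1.6 kHz ≤ fs/2 = 15.5 kHz, appears at 1.6 kHz.
99.95 kHz mod fs = 6.95 kHz.
6.95 kHz ≤ fs/2 = 15.5 kHz, appears at 6.95 kHz.
31.75 kHz mod fs = 0.75 kHz.
0.75 kHz ≤ fs/2 = 15.5 kHz, appears at 0.75 kHz.
31.2 kHz mod fs = 0.2 kHz.
0.2 kHz ≤ fs/2 = 15.5 kHz, appears at 0.2 kHz.
Distinct values: {0.2 kHz, 0.75 kHz, 1.6 kHz, 6.95 kHz} → 4.

4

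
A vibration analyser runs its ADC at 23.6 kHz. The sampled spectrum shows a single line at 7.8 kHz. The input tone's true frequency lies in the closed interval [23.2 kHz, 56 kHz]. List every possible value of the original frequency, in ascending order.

31.4 kHz, 39.4 kHz, 55 kHz

Frequencies that alias to 7.8 kHz are k·fs ± 7.8 kHz for integer k ≥ 0.
k=0: 7.8 kHz.
k=1: 15.8 kHz, 31.4 kHz.
k=2: 39.4 kHz, 55 kHz.
k=3: 63 kHz, 78.6 kHz.
Within [23.2 kHz, 56 kHz]: 31.4 kHz, 39.4 kHz, 55 kHz.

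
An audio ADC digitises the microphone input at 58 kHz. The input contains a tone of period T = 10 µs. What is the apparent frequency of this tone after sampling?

T = 10 µs → f = 1/T = 100 kHz.
100 kHz mod fs = 42 kHz.
42 kHz > fs/2 = 29 kHz, folds to fs − 42 kHz = 16 kHz.

16 kHz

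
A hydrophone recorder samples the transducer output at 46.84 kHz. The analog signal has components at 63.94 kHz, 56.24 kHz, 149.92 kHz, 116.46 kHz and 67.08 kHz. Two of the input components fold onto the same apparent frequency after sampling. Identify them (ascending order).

fs/2 = 23.42 kHz.
63.94 kHz mod fs = 17.1 kHz.
17.1 kHz ≤ fs/2 = 23.42 kHz, appears at 17.1 kHz.
56.24 kHz mod fs = 9.4 kHz.
9.4 kHz ≤ fs/2 = 23.42 kHz, appears at 9.4 kHz.
149.92 kHz mod fs = 9.4 kHz.
9.4 kHz ≤ fs/2 = 23.42 kHz, appears at 9.4 kHz.
116.46 kHz mod fs = 22.78 kHz.
22.78 kHz ≤ fs/2 = 23.42 kHz, appears at 22.78 kHz.
67.08 kHz mod fs = 20.24 kHz.
20.24 kHz ≤ fs/2 = 23.42 kHz, appears at 20.24 kHz.
56.24 kHz and 149.92 kHz both map to 9.4 kHz.

56.24 kHz, 149.92 kHz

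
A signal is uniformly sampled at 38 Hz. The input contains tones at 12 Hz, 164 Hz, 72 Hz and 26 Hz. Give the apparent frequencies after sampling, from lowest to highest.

4 Hz, 12 Hz

fs/2 = 19 Hz.
12 Hz ≤ fs/2 = 19 Hz, passes unchanged.
164 Hz mod fs = 12 Hz.
12 Hz ≤ fs/2 = 19 Hz, appears at 12 Hz.
72 Hz mod fs = 34 Hz.
34 Hz > fs/2 = 19 Hz, folds to fs − 34 Hz = 4 Hz.
26 Hz > fs/2 = 19 Hz, folds to fs − 26 Hz = 12 Hz.
Distinct values: {4 Hz, 12 Hz}.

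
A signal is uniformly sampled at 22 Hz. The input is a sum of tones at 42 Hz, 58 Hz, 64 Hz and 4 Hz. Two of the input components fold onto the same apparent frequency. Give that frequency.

fs/2 = 11 Hz.
42 Hz mod fs = 20 Hz.
20 Hz > fs/2 = 11 Hz, folds to fs − 20 Hz = 2 Hz.
58 Hz mod fs = 14 Hz.
14 Hz > fs/2 = 11 Hz, folds to fs − 14 Hz = 8 Hz.
64 Hz mod fs = 20 Hz.
20 Hz > fs/2 = 11 Hz, folds to fs − 20 Hz = 2 Hz.
4 Hz ≤ fs/2 = 11 Hz, passes unchanged.
42 Hz and 64 Hz both map to 2 Hz.

2 Hz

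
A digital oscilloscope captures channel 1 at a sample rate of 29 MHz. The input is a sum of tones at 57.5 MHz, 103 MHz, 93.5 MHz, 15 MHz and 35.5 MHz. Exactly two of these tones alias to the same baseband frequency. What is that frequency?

6.5 MHz

fs/2 = 14.5 MHz.
57.5 MHz mod fs = 28.5 MHz.
28.5 MHz > fs/2 = 14.5 MHz, folds to fs − 28.5 MHz = 0.5 MHz.
103 MHz mod fs = 16 MHz.
16 MHz > fs/2 = 14.5 MHz, folds to fs − 16 MHz = 13 MHz.
93.5 MHz mod fs = 6.5 MHz.
6.5 MHz ≤ fs/2 = 14.5 MHz, appears at 6.5 MHz.
15 MHz > fs/2 = 14.5 MHz, folds to fs − 15 MHz = 14 MHz.
35.5 MHz mod fs = 6.5 MHz.
6.5 MHz ≤ fs/2 = 14.5 MHz, appears at 6.5 MHz.
35.5 MHz and 93.5 MHz both map to 6.5 MHz.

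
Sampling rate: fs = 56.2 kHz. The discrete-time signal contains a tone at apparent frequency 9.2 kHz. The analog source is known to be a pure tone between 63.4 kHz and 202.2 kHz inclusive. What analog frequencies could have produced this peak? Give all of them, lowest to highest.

Frequencies that alias to 9.2 kHz are k·fs ± 9.2 kHz for integer k ≥ 0.
k=0: 9.2 kHz.
k=1: 47 kHz, 65.4 kHz.
k=2: 103.2 kHz, 121.6 kHz.
k=3: 159.4 kHz, 177.8 kHz.
k=4: 215.6 kHz, 234 kHz.
Within [63.4 kHz, 202.2 kHz]: 65.4 kHz, 103.2 kHz, 121.6 kHz, 159.4 kHz, 177.8 kHz.

65.4 kHz, 103.2 kHz, 121.6 kHz, 159.4 kHz, 177.8 kHz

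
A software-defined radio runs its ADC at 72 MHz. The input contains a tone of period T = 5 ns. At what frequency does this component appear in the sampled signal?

T = 5 ns → f = 1/T = 200 MHz.
200 MHz mod fs = 56 MHz.
56 MHz > fs/2 = 36 MHz, folds to fs − 56 MHz = 16 MHz.

16 MHz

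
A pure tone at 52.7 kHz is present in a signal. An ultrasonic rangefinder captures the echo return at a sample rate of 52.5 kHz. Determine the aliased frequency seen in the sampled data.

0.2 kHz

52.7 kHz mod fs = 0.2 kHz.
0.2 kHz ≤ fs/2 = 26.25 kHz, appears at 0.2 kHz.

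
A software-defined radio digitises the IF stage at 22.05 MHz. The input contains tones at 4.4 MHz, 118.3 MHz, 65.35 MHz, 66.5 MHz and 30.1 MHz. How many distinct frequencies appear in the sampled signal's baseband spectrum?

4

fs/2 = 11.025 MHz.
4.4 MHz ≤ fs/2 = 11.025 MHz, passes unchanged.
118.3 MHz mod fs = 8.05 MHz.
8.05 MHz ≤ fs/2 = 11.025 MHz, appears at 8.05 MHz.
65.35 MHz mod fs = 21.25 MHz.
21.25 MHz > fs/2 = 11.025 MHz, folds to fs − 21.25 MHz = 0.8 MHz.
66.5 MHz mod fs = 0.35 MHz.
0.35 MHz ≤ fs/2 = 11.025 MHz, appears at 0.35 MHz.
30.1 MHz mod fs = 8.05 MHz.
8.05 MHz ≤ fs/2 = 11.025 MHz, appears at 8.05 MHz.
Distinct values: {0.35 MHz, 0.8 MHz, 4.4 MHz, 8.05 MHz} → 4.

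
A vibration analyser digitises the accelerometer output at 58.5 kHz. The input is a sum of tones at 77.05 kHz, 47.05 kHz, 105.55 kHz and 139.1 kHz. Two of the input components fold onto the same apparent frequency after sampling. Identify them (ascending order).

fs/2 = 29.25 kHz.
77.05 kHz mod fs = 18.55 kHz.
18.55 kHz ≤ fs/2 = 29.25 kHz, appears at 18.55 kHz.
47.05 kHz > fs/2 = 29.25 kHz, folds to fs − 47.05 kHz = 11.45 kHz.
105.55 kHz mod fs = 47.05 kHz.
47.05 kHz > fs/2 = 29.25 kHz, folds to fs − 47.05 kHz = 11.45 kHz.
139.1 kHz mod fs = 22.1 kHz.
22.1 kHz ≤ fs/2 = 29.25 kHz, appears at 22.1 kHz.
47.05 kHz and 105.55 kHz both map to 11.45 kHz.

47.05 kHz, 105.55 kHz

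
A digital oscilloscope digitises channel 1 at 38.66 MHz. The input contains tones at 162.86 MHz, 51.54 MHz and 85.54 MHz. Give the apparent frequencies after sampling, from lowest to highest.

fs/2 = 19.33 MHz.
162.86 MHz mod fs = 8.22 MHz.
8.22 MHz ≤ fs/2 = 19.33 MHz, appears at 8.22 MHz.
51.54 MHz mod fs = 12.88 MHz.
12.88 MHz ≤ fs/2 = 19.33 MHz, appears at 12.88 MHz.
85.54 MHz mod fs = 8.22 MHz.
8.22 MHz ≤ fs/2 = 19.33 MHz, appears at 8.22 MHz.
Distinct values: {8.22 MHz, 12.88 MHz}.

8.22 MHz, 12.88 MHz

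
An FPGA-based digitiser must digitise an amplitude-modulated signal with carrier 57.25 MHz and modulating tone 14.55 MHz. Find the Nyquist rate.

143.6 MHz

AM sidebands sit at fc ± fm = 42.7 MHz and 71.8 MHz.
Highest-frequency component: 71.8 MHz.
Nyquist rate = 2 × 71.8 MHz = 143.6 MHz.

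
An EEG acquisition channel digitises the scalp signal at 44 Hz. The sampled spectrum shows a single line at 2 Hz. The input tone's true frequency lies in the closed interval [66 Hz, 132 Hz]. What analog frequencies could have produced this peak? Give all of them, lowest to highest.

Frequencies that alias to 2 Hz are k·fs ± 2 Hz for integer k ≥ 0.
k=0: 2 Hz.
k=1: 42 Hz, 46 Hz.
k=2: 86 Hz, 90 Hz.
k=3: 130 Hz, 134 Hz.
k=4: 174 Hz, 178 Hz.
Within [66 Hz, 132 Hz]: 86 Hz, 90 Hz, 130 Hz.

86 Hz, 90 Hz, 130 Hz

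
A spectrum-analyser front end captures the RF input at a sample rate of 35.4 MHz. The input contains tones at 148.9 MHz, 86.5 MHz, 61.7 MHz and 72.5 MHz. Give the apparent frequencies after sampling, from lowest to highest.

1.7 MHz, 7.3 MHz, 9.1 MHz, 15.7 MHz

fs/2 = 17.7 MHz.
148.9 MHz mod fs = 7.3 MHz.
7.3 MHz ≤ fs/2 = 17.7 MHz, appears at 7.3 MHz.
86.5 MHz mod fs = 15.7 MHz.
15.7 MHz ≤ fs/2 = 17.7 MHz, appears at 15.7 MHz.
61.7 MHz mod fs = 26.3 MHz.
26.3 MHz > fs/2 = 17.7 MHz, folds to fs − 26.3 MHz = 9.1 MHz.
72.5 MHz mod fs = 1.7 MHz.
1.7 MHz ≤ fs/2 = 17.7 MHz, appears at 1.7 MHz.
Distinct values: {1.7 MHz, 7.3 MHz, 9.1 MHz, 15.7 MHz}.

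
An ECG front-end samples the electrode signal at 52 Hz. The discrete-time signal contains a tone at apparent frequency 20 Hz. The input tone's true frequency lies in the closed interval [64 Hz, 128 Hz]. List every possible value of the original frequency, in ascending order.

72 Hz, 84 Hz, 124 Hz

Frequencies that alias to 20 Hz are k·fs ± 20 Hz for integer k ≥ 0.
k=0: 20 Hz.
k=1: 32 Hz, 72 Hz.
k=2: 84 Hz, 124 Hz.
k=3: 136 Hz, 176 Hz.
Within [64 Hz, 128 Hz]: 72 Hz, 84 Hz, 124 Hz.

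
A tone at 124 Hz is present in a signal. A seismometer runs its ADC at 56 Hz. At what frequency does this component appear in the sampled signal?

124 Hz mod fs = 12 Hz.
12 Hz ≤ fs/2 = 28 Hz, appears at 12 Hz.

12 Hz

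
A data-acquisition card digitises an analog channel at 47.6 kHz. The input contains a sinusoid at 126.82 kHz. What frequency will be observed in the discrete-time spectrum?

126.82 kHz mod fs = 31.62 kHz.
31.62 kHz > fs/2 = 23.8 kHz, folds to fs − 31.62 kHz = 15.98 kHz.

15.98 kHz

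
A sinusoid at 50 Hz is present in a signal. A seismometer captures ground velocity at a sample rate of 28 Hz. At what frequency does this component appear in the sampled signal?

6 Hz

50 Hz mod fs = 22 Hz.
22 Hz > fs/2 = 14 Hz, folds to fs − 22 Hz = 6 Hz.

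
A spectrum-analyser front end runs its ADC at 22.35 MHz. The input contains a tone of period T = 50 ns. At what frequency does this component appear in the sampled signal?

2.35 MHz

T = 50 ns → f = 1/T = 20 MHz.
20 MHz > fs/2 = 11.175 MHz, folds to fs − 20 MHz = 2.35 MHz.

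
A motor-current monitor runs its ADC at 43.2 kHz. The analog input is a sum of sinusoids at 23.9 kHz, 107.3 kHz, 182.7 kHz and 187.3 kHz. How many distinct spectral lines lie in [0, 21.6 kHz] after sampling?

fs/2 = 21.6 kHz.
23.9 kHz > fs/2 = 21.6 kHz, folds to fs − 23.9 kHz = 19.3 kHz.
107.3 kHz mod fs = 20.9 kHz.
20.9 kHz ≤ fs/2 = 21.6 kHz, appears at 20.9 kHz.
182.7 kHz mod fs = 9.9 kHz.
9.9 kHz ≤ fs/2 = 21.6 kHz, appears at 9.9 kHz.
187.3 kHz mod fs = 14.5 kHz.
14.5 kHz ≤ fs/2 = 21.6 kHz, appears at 14.5 kHz.
Distinct values: {9.9 kHz, 14.5 kHz, 19.3 kHz, 20.9 kHz} → 4.

4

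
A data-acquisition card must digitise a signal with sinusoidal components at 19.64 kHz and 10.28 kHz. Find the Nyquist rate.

39.28 kHz

Highest-frequency component: 19.64 kHz.
Nyquist rate = 2 × 19.64 kHz = 39.28 kHz.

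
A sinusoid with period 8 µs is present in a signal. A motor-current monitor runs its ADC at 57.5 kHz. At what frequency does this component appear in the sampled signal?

10 kHz

T = 8 µs → f = 1/T = 125 kHz.
125 kHz mod fs = 10 kHz.
10 kHz ≤ fs/2 = 28.75 kHz, appears at 10 kHz.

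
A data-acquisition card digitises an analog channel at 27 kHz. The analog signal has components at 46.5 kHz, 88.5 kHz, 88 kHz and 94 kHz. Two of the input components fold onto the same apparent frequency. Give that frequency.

fs/2 = 13.5 kHz.
46.5 kHz mod fs = 19.5 kHz.
19.5 kHz > fs/2 = 13.5 kHz, folds to fs − 19.5 kHz = 7.5 kHz.
88.5 kHz mod fs = 7.5 kHz.
7.5 kHz ≤ fs/2 = 13.5 kHz, appears at 7.5 kHz.
88 kHz mod fs = 7 kHz.
7 kHz ≤ fs/2 = 13.5 kHz, appears at 7 kHz.
94 kHz mod fs = 13 kHz.
13 kHz ≤ fs/2 = 13.5 kHz, appears at 13 kHz.
46.5 kHz and 88.5 kHz both map to 7.5 kHz.

7.5 kHz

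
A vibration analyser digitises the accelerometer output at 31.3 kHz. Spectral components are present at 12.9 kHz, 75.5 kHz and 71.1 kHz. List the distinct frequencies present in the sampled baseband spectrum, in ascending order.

8.5 kHz, 12.9 kHz

fs/2 = 15.65 kHz.
12.9 kHz ≤ fs/2 = 15.65 kHz, passes unchanged.
75.5 kHz mod fs = 12.9 kHz.
12.9 kHz ≤ fs/2 = 15.65 kHz, appears at 12.9 kHz.
71.1 kHz mod fs = 8.5 kHz.
8.5 kHz ≤ fs/2 = 15.65 kHz, appears at 8.5 kHz.
Distinct values: {8.5 kHz, 12.9 kHz}.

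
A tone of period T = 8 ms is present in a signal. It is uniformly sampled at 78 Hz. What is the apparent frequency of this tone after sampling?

T = 8 ms → f = 1/T = 125 Hz.
125 Hz mod fs = 47 Hz.
47 Hz > fs/2 = 39 Hz, folds to fs − 47 Hz = 31 Hz.

31 Hz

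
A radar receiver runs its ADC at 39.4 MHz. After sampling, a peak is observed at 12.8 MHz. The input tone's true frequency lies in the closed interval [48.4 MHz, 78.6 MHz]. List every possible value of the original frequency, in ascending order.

Frequencies that alias to 12.8 MHz are k·fs ± 12.8 MHz for integer k ≥ 0.
k=0: 12.8 MHz.
k=1: 26.6 MHz, 52.2 MHz.
k=2: 66 MHz, 91.6 MHz.
k=3: 105.4 MHz, 131 MHz.
Within [48.4 MHz, 78.6 MHz]: 52.2 MHz, 66 MHz.

52.2 MHz, 66 MHz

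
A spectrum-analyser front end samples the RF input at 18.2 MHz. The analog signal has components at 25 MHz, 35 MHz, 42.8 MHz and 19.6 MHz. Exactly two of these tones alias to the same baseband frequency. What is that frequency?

fs/2 = 9.1 MHz.
25 MHz mod fs = 6.8 MHz.
6.8 MHz ≤ fs/2 = 9.1 MHz, appears at 6.8 MHz.
35 MHz mod fs = 16.8 MHz.
16.8 MHz > fs/2 = 9.1 MHz, folds to fs − 16.8 MHz = 1.4 MHz.
42.8 MHz mod fs = 6.4 MHz.
6.4 MHz ≤ fs/2 = 9.1 MHz, appears at 6.4 MHz.
19.6 MHz mod fs = 1.4 MHz.
1.4 MHz ≤ fs/2 = 9.1 MHz, appears at 1.4 MHz.
19.6 MHz and 35 MHz both map to 1.4 MHz.

1.4 MHz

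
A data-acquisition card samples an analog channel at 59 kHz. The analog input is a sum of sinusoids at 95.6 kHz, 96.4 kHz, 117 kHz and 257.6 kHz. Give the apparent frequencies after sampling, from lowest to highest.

fs/2 = 29.5 kHz.
95.6 kHz mod fs = 36.6 kHz.
36.6 kHz > fs/2 = 29.5 kHz, folds to fs − 36.6 kHz = 22.4 kHz.
96.4 kHz mod fs = 37.4 kHz.
37.4 kHz > fs/2 = 29.5 kHz, folds to fs − 37.4 kHz = 21.6 kHz.
117 kHz mod fs = 58 kHz.
58 kHz > fs/2 = 29.5 kHz, folds to fs − 58 kHz = 1 kHz.
257.6 kHz mod fs = 21.6 kHz.
21.6 kHz ≤ fs/2 = 29.5 kHz, appears at 21.6 kHz.
Distinct values: {1 kHz, 21.6 kHz, 22.4 kHz}.

1 kHz, 21.6 kHz, 22.4 kHz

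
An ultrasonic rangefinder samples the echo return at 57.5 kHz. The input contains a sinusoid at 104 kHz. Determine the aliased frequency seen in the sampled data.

11 kHz

104 kHz mod fs = 46.5 kHz.
46.5 kHz > fs/2 = 28.75 kHz, folds to fs − 46.5 kHz = 11 kHz.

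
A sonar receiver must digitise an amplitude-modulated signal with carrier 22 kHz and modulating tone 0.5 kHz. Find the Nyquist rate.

45 kHz

AM sidebands sit at fc ± fm = 21.5 kHz and 22.5 kHz.
Highest-frequency component: 22.5 kHz.
Nyquist rate = 2 × 22.5 kHz = 45 kHz.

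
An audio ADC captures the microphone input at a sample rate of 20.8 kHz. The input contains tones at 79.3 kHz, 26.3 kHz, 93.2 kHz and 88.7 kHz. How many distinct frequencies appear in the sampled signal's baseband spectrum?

fs/2 = 10.4 kHz.
79.3 kHz mod fs = 16.9 kHz.
16.9 kHz > fs/2 = 10.4 kHz, folds to fs − 16.9 kHz = 3.9 kHz.
26.3 kHz mod fs = 5.5 kHz.
5.5 kHz ≤ fs/2 = 10.4 kHz, appears at 5.5 kHz.
93.2 kHz mod fs = 10 kHz.
10 kHz ≤ fs/2 = 10.4 kHz, appears at 10 kHz.
88.7 kHz mod fs = 5.5 kHz.
5.5 kHz ≤ fs/2 = 10.4 kHz, appears at 5.5 kHz.
Distinct values: {3.9 kHz, 5.5 kHz, 10 kHz} → 3.

3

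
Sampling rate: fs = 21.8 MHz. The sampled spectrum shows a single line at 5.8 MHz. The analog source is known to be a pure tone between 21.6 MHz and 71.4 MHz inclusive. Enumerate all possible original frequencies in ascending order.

27.6 MHz, 37.8 MHz, 49.4 MHz, 59.6 MHz, 71.2 MHz

Frequencies that alias to 5.8 MHz are k·fs ± 5.8 MHz for integer k ≥ 0.
k=0: 5.8 MHz.
k=1: 16 MHz, 27.6 MHz.
k=2: 37.8 MHz, 49.4 MHz.
k=3: 59.6 MHz, 71.2 MHz.
k=4: 81.4 MHz, 93 MHz.
Within [21.6 MHz, 71.4 MHz]: 27.6 MHz, 37.8 MHz, 49.4 MHz, 59.6 MHz, 71.2 MHz.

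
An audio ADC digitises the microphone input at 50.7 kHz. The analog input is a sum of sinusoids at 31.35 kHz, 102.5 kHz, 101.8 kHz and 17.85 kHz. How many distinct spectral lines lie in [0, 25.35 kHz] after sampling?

4

fs/2 = 25.35 kHz.
31.35 kHz > fs/2 = 25.35 kHz, folds to fs − 31.35 kHz = 19.35 kHz.
102.5 kHz mod fs = 1.1 kHz.
1.1 kHz ≤ fs/2 = 25.35 kHz, appears at 1.1 kHz.
101.8 kHz mod fs = 0.4 kHz.
0.4 kHz ≤ fs/2 = 25.35 kHz, appears at 0.4 kHz.
17.85 kHz ≤ fs/2 = 25.35 kHz, passes unchanged.
Distinct values: {0.4 kHz, 1.1 kHz, 17.85 kHz, 19.35 kHz} → 4.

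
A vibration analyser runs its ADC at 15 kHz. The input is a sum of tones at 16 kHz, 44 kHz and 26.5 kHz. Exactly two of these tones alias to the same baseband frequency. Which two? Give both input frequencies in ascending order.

16 kHz, 44 kHz

fs/2 = 7.5 kHz.
16 kHz mod fs = 1 kHz.
1 kHz ≤ fs/2 = 7.5 kHz, appears at 1 kHz.
44 kHz mod fs = 14 kHz.
14 kHz > fs/2 = 7.5 kHz, folds to fs − 14 kHz = 1 kHz.
26.5 kHz mod fs = 11.5 kHz.
11.5 kHz > fs/2 = 7.5 kHz, folds to fs − 11.5 kHz = 3.5 kHz.
16 kHz and 44 kHz both map to 1 kHz.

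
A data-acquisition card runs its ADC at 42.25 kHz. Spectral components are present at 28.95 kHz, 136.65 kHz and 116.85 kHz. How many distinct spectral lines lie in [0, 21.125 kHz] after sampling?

fs/2 = 21.125 kHz.
28.95 kHz > fs/2 = 21.125 kHz, folds to fs − 28.95 kHz = 13.3 kHz.
136.65 kHz mod fs = 9.9 kHz.
9.9 kHz ≤ fs/2 = 21.125 kHz, appears at 9.9 kHz.
116.85 kHz mod fs = 32.35 kHz.
32.35 kHz > fs/2 = 21.125 kHz, folds to fs − 32.35 kHz = 9.9 kHz.
Distinct values: {9.9 kHz, 13.3 kHz} → 2.

2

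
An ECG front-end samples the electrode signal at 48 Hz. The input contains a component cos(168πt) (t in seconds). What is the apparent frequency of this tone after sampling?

12 Hz

ω = 168π rad/s → f = ω/(2π) = 84 Hz.
84 Hz mod fs = 36 Hz.
36 Hz > fs/2 = 24 Hz, folds to fs − 36 Hz = 12 Hz.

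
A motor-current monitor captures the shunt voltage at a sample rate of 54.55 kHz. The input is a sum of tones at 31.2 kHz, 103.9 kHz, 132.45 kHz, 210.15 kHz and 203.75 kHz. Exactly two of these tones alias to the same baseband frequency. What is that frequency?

fs/2 = 27.275 kHz.
31.2 kHz > fs/2 = 27.275 kHz, folds to fs − 31.2 kHz = 23.35 kHz.
103.9 kHz mod fs = 49.35 kHz.
49.35 kHz > fs/2 = 27.275 kHz, folds to fs − 49.35 kHz = 5.2 kHz.
132.45 kHz mod fs = 23.35 kHz.
23.35 kHz ≤ fs/2 = 27.275 kHz, appears at 23.35 kHz.
210.15 kHz mod fs = 46.5 kHz.
46.5 kHz > fs/2 = 27.275 kHz, folds to fs − 46.5 kHz = 8.05 kHz.
203.75 kHz mod fs = 40.1 kHz.
40.1 kHz > fs/2 = 27.275 kHz, folds to fs − 40.1 kHz = 14.45 kHz.
31.2 kHz and 132.45 kHz both map to 23.35 kHz.

23.35 kHz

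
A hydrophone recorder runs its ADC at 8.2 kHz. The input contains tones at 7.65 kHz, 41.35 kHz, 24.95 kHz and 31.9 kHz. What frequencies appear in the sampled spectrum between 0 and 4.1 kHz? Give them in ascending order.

0.35 kHz, 0.55 kHz, 0.9 kHz

fs/2 = 4.1 kHz.
7.65 kHz > fs/2 = 4.1 kHz, folds to fs − 7.65 kHz = 0.55 kHz.
41.35 kHz mod fs = 0.35 kHz.
0.35 kHz ≤ fs/2 = 4.1 kHz, appears at 0.35 kHz.
24.95 kHz mod fs = 0.35 kHz.
0.35 kHz ≤ fs/2 = 4.1 kHz, appears at 0.35 kHz.
31.9 kHz mod fs = 7.3 kHz.
7.3 kHz > fs/2 = 4.1 kHz, folds to fs − 7.3 kHz = 0.9 kHz.
Distinct values: {0.35 kHz, 0.55 kHz, 0.9 kHz}.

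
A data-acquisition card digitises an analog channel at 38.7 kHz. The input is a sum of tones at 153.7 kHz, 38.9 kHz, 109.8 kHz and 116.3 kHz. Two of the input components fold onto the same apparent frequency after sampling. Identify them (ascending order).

38.9 kHz, 116.3 kHz

fs/2 = 19.35 kHz.
153.7 kHz mod fs = 37.6 kHz.
37.6 kHz > fs/2 = 19.35 kHz, folds to fs − 37.6 kHz = 1.1 kHz.
38.9 kHz mod fs = 0.2 kHz.
0.2 kHz ≤ fs/2 = 19.35 kHz, appears at 0.2 kHz.
109.8 kHz mod fs = 32.4 kHz.
32.4 kHz > fs/2 = 19.35 kHz, folds to fs − 32.4 kHz = 6.3 kHz.
116.3 kHz mod fs = 0.2 kHz.
0.2 kHz ≤ fs/2 = 19.35 kHz, appears at 0.2 kHz.
38.9 kHz and 116.3 kHz both map to 0.2 kHz.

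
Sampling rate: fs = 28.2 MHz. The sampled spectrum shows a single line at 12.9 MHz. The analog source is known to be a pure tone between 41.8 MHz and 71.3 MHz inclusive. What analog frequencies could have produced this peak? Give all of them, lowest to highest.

Frequencies that alias to 12.9 MHz are k·fs ± 12.9 MHz for integer k ≥ 0.
k=0: 12.9 MHz.
k=1: 15.3 MHz, 41.1 MHz.
k=2: 43.5 MHz, 69.3 MHz.
k=3: 71.7 MHz, 97.5 MHz.
Within [41.8 MHz, 71.3 MHz]: 43.5 MHz, 69.3 MHz.

43.5 MHz, 69.3 MHz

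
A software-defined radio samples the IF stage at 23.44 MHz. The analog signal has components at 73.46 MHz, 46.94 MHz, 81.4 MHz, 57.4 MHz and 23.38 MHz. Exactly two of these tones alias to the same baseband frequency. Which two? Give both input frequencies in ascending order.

23.38 MHz, 46.94 MHz

fs/2 = 11.72 MHz.
73.46 MHz mod fs = 3.14 MHz.
3.14 MHz ≤ fs/2 = 11.72 MHz, appears at 3.14 MHz.
46.94 MHz mod fs = 0.06 MHz.
0.06 MHz ≤ fs/2 = 11.72 MHz, appears at 0.06 MHz.
81.4 MHz mod fs = 11.08 MHz.
11.08 MHz ≤ fs/2 = 11.72 MHz, appears at 11.08 MHz.
57.4 MHz mod fs = 10.52 MHz.
10.52 MHz ≤ fs/2 = 11.72 MHz, appears at 10.52 MHz.
23.38 MHz > fs/2 = 11.72 MHz, folds to fs − 23.38 MHz = 0.06 MHz.
23.38 MHz and 46.94 MHz both map to 0.06 MHz.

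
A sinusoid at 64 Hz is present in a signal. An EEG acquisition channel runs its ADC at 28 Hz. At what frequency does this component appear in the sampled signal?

8 Hz

64 Hz mod fs = 8 Hz.
8 Hz ≤ fs/2 = 14 Hz, appears at 8 Hz.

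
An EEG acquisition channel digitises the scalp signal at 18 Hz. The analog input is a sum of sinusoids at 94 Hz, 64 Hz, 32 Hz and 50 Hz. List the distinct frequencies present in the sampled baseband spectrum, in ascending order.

fs/2 = 9 Hz.
94 Hz mod fs = 4 Hz.
4 Hz ≤ fs/2 = 9 Hz, appears at 4 Hz.
64 Hz mod fs = 10 Hz.
10 Hz > fs/2 = 9 Hz, folds to fs − 10 Hz = 8 Hz.
32 Hz mod fs = 14 Hz.
14 Hz > fs/2 = 9 Hz, folds to fs − 14 Hz = 4 Hz.
50 Hz mod fs = 14 Hz.
14 Hz > fs/2 = 9 Hz, folds to fs − 14 Hz = 4 Hz.
Distinct values: {4 Hz, 8 Hz}.

4 Hz, 8 Hz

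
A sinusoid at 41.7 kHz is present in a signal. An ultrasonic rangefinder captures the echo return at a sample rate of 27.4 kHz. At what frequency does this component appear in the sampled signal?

13.1 kHz

41.7 kHz mod fs = 14.3 kHz.
14.3 kHz > fs/2 = 13.7 kHz, folds to fs − 14.3 kHz = 13.1 kHz.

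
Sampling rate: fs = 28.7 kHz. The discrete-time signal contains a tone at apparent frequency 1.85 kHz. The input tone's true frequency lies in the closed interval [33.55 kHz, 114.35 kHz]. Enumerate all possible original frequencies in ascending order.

55.55 kHz, 59.25 kHz, 84.25 kHz, 87.95 kHz, 112.95 kHz

Frequencies that alias to 1.85 kHz are k·fs ± 1.85 kHz for integer k ≥ 0.
k=0: 1.85 kHz.
k=1: 26.85 kHz, 30.55 kHz.
k=2: 55.55 kHz, 59.25 kHz.
k=3: 84.25 kHz, 87.95 kHz.
k=4: 112.95 kHz, 116.65 kHz.
k=5: 141.65 kHz, 145.35 kHz.
Within [33.55 kHz, 114.35 kHz]: 55.55 kHz, 59.25 kHz, 84.25 kHz, 87.95 kHz, 112.95 kHz.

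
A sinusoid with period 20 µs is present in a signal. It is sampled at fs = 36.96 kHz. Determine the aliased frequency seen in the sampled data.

13.04 kHz

T = 20 µs → f = 1/T = 50 kHz.
50 kHz mod fs = 13.04 kHz.
13.04 kHz ≤ fs/2 = 18.48 kHz, appears at 13.04 kHz.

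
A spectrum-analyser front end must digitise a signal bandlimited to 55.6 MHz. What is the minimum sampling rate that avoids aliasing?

Nyquist rate = 2 × 55.6 MHz = 111.2 MHz.

111.2 MHz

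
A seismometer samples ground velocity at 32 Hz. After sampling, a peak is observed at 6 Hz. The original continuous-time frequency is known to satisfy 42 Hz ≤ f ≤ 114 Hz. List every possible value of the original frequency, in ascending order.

58 Hz, 70 Hz, 90 Hz, 102 Hz

Frequencies that alias to 6 Hz are k·fs ± 6 Hz for integer k ≥ 0.
k=0: 6 Hz.
k=1: 26 Hz, 38 Hz.
k=2: 58 Hz, 70 Hz.
k=3: 90 Hz, 102 Hz.
k=4: 122 Hz, 134 Hz.
Within [42 Hz, 114 Hz]: 58 Hz, 70 Hz, 90 Hz, 102 Hz.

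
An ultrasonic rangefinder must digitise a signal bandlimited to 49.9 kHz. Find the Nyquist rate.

99.8 kHz

Nyquist rate = 2 × 49.9 kHz = 99.8 kHz.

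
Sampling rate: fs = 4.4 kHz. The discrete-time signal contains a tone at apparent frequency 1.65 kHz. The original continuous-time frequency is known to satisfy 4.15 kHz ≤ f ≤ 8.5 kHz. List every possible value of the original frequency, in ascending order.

Frequencies that alias to 1.65 kHz are k·fs ± 1.65 kHz for integer k ≥ 0.
k=0: 1.65 kHz.
k=1: 2.75 kHz, 6.05 kHz.
k=2: 7.15 kHz, 10.45 kHz.
k=3: 11.55 kHz, 14.85 kHz.
Within [4.15 kHz, 8.5 kHz]: 6.05 kHz, 7.15 kHz.

6.05 kHz, 7.15 kHz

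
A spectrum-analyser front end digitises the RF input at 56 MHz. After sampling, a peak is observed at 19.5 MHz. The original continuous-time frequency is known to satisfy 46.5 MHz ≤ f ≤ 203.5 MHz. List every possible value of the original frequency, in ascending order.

75.5 MHz, 92.5 MHz, 131.5 MHz, 148.5 MHz, 187.5 MHz

Frequencies that alias to 19.5 MHz are k·fs ± 19.5 MHz for integer k ≥ 0.
k=0: 19.5 MHz.
k=1: 36.5 MHz, 75.5 MHz.
k=2: 92.5 MHz, 131.5 MHz.
k=3: 148.5 MHz, 187.5 MHz.
k=4: 204.5 MHz, 243.5 MHz.
Within [46.5 MHz, 203.5 MHz]: 75.5 MHz, 92.5 MHz, 131.5 MHz, 148.5 MHz, 187.5 MHz.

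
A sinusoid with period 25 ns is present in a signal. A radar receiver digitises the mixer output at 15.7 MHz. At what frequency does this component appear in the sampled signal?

T = 25 ns → f = 1/T = 40 MHz.
40 MHz mod fs = 8.6 MHz.
8.6 MHz > fs/2 = 7.85 MHz, folds to fs − 8.6 MHz = 7.1 MHz.

7.1 MHz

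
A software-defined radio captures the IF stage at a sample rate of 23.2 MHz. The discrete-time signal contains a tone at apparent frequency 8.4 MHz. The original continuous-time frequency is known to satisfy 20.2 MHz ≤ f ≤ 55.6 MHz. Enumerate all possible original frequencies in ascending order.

Frequencies that alias to 8.4 MHz are k·fs ± 8.4 MHz for integer k ≥ 0.
k=0: 8.4 MHz.
k=1: 14.8 MHz, 31.6 MHz.
k=2: 38 MHz, 54.8 MHz.
k=3: 61.2 MHz, 78 MHz.
Within [20.2 MHz, 55.6 MHz]: 31.6 MHz, 38 MHz, 54.8 MHz.

31.6 MHz, 38 MHz, 54.8 MHz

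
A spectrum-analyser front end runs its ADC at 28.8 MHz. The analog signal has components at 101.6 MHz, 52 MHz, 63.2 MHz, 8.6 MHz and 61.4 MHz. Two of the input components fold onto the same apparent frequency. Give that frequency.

fs/2 = 14.4 MHz.
101.6 MHz mod fs = 15.2 MHz.
15.2 MHz > fs/2 = 14.4 MHz, folds to fs − 15.2 MHz = 13.6 MHz.
52 MHz mod fs = 23.2 MHz.
23.2 MHz > fs/2 = 14.4 MHz, folds to fs − 23.2 MHz = 5.6 MHz.
63.2 MHz mod fs = 5.6 MHz.
5.6 MHz ≤ fs/2 = 14.4 MHz, appears at 5.6 MHz.
8.6 MHz ≤ fs/2 = 14.4 MHz, passes unchanged.
61.4 MHz mod fs = 3.8 MHz.
3.8 MHz ≤ fs/2 = 14.4 MHz, appears at 3.8 MHz.
52 MHz and 63.2 MHz both map to 5.6 MHz.

5.6 MHz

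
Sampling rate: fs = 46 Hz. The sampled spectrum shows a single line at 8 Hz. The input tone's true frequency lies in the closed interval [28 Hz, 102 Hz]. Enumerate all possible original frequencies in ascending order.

38 Hz, 54 Hz, 84 Hz, 100 Hz

Frequencies that alias to 8 Hz are k·fs ± 8 Hz for integer k ≥ 0.
k=0: 8 Hz.
k=1: 38 Hz, 54 Hz.
k=2: 84 Hz, 100 Hz.
k=3: 130 Hz, 146 Hz.
Within [28 Hz, 102 Hz]: 38 Hz, 54 Hz, 84 Hz, 100 Hz.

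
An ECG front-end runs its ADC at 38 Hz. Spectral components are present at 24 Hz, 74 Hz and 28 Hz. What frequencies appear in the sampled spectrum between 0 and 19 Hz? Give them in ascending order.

fs/2 = 19 Hz.
24 Hz > fs/2 = 19 Hz, folds to fs − 24 Hz = 14 Hz.
74 Hz mod fs = 36 Hz.
36 Hz > fs/2 = 19 Hz, folds to fs − 36 Hz = 2 Hz.
28 Hz > fs/2 = 19 Hz, folds to fs − 28 Hz = 10 Hz.
Distinct values: {2 Hz, 10 Hz, 14 Hz}.

2 Hz, 10 Hz, 14 Hz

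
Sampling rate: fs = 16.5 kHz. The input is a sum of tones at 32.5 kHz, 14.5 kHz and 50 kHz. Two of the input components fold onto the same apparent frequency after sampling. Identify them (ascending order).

fs/2 = 8.25 kHz.
32.5 kHz mod fs = 16 kHz.
16 kHz > fs/2 = 8.25 kHz, folds to fs − 16 kHz = 0.5 kHz.
14.5 kHz > fs/2 = 8.25 kHz, folds to fs − 14.5 kHz = 2 kHz.
50 kHz mod fs = 0.5 kHz.
0.5 kHz ≤ fs/2 = 8.25 kHz, appears at 0.5 kHz.
32.5 kHz and 50 kHz both map to 0.5 kHz.

32.5 kHz, 50 kHz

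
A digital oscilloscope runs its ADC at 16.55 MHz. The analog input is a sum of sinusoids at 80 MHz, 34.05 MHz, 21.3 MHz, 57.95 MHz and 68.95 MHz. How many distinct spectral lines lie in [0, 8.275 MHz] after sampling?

4

fs/2 = 8.275 MHz.
80 MHz mod fs = 13.8 MHz.
13.8 MHz > fs/2 = 8.275 MHz, folds to fs − 13.8 MHz = 2.75 MHz.
34.05 MHz mod fs = 0.95 MHz.
0.95 MHz ≤ fs/2 = 8.275 MHz, appears at 0.95 MHz.
21.3 MHz mod fs = 4.75 MHz.
4.75 MHz ≤ fs/2 = 8.275 MHz, appears at 4.75 MHz.
57.95 MHz mod fs = 8.3 MHz.
8.3 MHz > fs/2 = 8.275 MHz, folds to fs − 8.3 MHz = 8.25 MHz.
68.95 MHz mod fs = 2.75 MHz.
2.75 MHz ≤ fs/2 = 8.275 MHz, appears at 2.75 MHz.
Distinct values: {0.95 MHz, 2.75 MHz, 4.75 MHz, 8.25 MHz} → 4.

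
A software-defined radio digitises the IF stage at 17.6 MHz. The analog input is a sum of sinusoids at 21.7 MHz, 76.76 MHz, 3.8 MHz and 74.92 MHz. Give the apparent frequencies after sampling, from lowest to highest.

3.8 MHz, 4.1 MHz, 4.52 MHz, 6.36 MHz

fs/2 = 8.8 MHz.
21.7 MHz mod fs = 4.1 MHz.
4.1 MHz ≤ fs/2 = 8.8 MHz, appears at 4.1 MHz.
76.76 MHz mod fs = 6.36 MHz.
6.36 MHz ≤ fs/2 = 8.8 MHz, appears at 6.36 MHz.
3.8 MHz ≤ fs/2 = 8.8 MHz, passes unchanged.
74.92 MHz mod fs = 4.52 MHz.
4.52 MHz ≤ fs/2 = 8.8 MHz, appears at 4.52 MHz.
Distinct values: {3.8 MHz, 4.1 MHz, 4.52 MHz, 6.36 MHz}.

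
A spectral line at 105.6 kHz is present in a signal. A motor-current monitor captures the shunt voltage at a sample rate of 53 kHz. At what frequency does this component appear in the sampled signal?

0.4 kHz

105.6 kHz mod fs = 52.6 kHz.
52.6 kHz > fs/2 = 26.5 kHz, folds to fs − 52.6 kHz = 0.4 kHz.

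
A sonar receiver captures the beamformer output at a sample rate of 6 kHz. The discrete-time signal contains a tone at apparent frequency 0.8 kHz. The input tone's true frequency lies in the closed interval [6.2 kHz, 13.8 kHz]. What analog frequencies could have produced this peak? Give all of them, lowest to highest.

6.8 kHz, 11.2 kHz, 12.8 kHz

Frequencies that alias to 0.8 kHz are k·fs ± 0.8 kHz for integer k ≥ 0.
k=0: 0.8 kHz.
k=1: 5.2 kHz, 6.8 kHz.
k=2: 11.2 kHz, 12.8 kHz.
k=3: 17.2 kHz, 18.8 kHz.
Within [6.2 kHz, 13.8 kHz]: 6.8 kHz, 11.2 kHz, 12.8 kHz.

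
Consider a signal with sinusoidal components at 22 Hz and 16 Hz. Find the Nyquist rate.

Highest-frequency component: 22 Hz.
Nyquist rate = 2 × 22 Hz = 44 Hz.

44 Hz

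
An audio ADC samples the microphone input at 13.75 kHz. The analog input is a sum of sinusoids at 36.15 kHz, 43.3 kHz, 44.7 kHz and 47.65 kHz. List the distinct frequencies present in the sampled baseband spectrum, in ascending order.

fs/2 = 6.875 kHz.
36.15 kHz mod fs = 8.65 kHz.
8.65 kHz > fs/2 = 6.875 kHz, folds to fs − 8.65 kHz = 5.1 kHz.
43.3 kHz mod fs = 2.05 kHz.
2.05 kHz ≤ fs/2 = 6.875 kHz, appears at 2.05 kHz.
44.7 kHz mod fs = 3.45 kHz.
3.45 kHz ≤ fs/2 = 6.875 kHz, appears at 3.45 kHz.
47.65 kHz mod fs = 6.4 kHz.
6.4 kHz ≤ fs/2 = 6.875 kHz, appears at 6.4 kHz.
Distinct values: {2.05 kHz, 3.45 kHz, 5.1 kHz, 6.4 kHz}.

2.05 kHz, 3.45 kHz, 5.1 kHz, 6.4 kHz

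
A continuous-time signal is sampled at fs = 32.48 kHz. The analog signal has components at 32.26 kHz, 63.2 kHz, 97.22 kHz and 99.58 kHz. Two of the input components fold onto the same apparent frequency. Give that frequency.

0.22 kHz

fs/2 = 16.24 kHz.
32.26 kHz > fs/2 = 16.24 kHz, folds to fs − 32.26 kHz = 0.22 kHz.
63.2 kHz mod fs = 30.72 kHz.
30.72 kHz > fs/2 = 16.24 kHz, folds to fs − 30.72 kHz = 1.76 kHz.
97.22 kHz mod fs = 32.26 kHz.
32.26 kHz > fs/2 = 16.24 kHz, folds to fs − 32.26 kHz = 0.22 kHz.
99.58 kHz mod fs = 2.14 kHz.
2.14 kHz ≤ fs/2 = 16.24 kHz, appears at 2.14 kHz.
32.26 kHz and 97.22 kHz both map to 0.22 kHz.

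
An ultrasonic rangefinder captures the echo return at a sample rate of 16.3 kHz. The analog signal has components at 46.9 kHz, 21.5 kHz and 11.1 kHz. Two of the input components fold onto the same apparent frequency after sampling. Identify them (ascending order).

11.1 kHz, 21.5 kHz

fs/2 = 8.15 kHz.
46.9 kHz mod fs = 14.3 kHz.
14.3 kHz > fs/2 = 8.15 kHz, folds to fs − 14.3 kHz = 2 kHz.
21.5 kHz mod fs = 5.2 kHz.
5.2 kHz ≤ fs/2 = 8.15 kHz, appears at 5.2 kHz.
11.1 kHz > fs/2 = 8.15 kHz, folds to fs − 11.1 kHz = 5.2 kHz.
11.1 kHz and 21.5 kHz both map to 5.2 kHz.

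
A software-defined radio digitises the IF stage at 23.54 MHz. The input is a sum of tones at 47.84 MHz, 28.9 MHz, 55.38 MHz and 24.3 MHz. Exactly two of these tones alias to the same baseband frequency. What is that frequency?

0.76 MHz

fs/2 = 11.77 MHz.
47.84 MHz mod fs = 0.76 MHz.
0.76 MHz ≤ fs/2 = 11.77 MHz, appears at 0.76 MHz.
28.9 MHz mod fs = 5.36 MHz.
5.36 MHz ≤ fs/2 = 11.77 MHz, appears at 5.36 MHz.
55.38 MHz mod fs = 8.3 MHz.
8.3 MHz ≤ fs/2 = 11.77 MHz, appears at 8.3 MHz.
24.3 MHz mod fs = 0.76 MHz.
0.76 MHz ≤ fs/2 = 11.77 MHz, appears at 0.76 MHz.
24.3 MHz and 47.84 MHz both map to 0.76 MHz.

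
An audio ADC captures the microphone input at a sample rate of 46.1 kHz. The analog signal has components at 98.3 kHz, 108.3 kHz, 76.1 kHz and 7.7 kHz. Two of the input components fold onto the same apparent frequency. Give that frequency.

16.1 kHz

fs/2 = 23.05 kHz.
98.3 kHz mod fs = 6.1 kHz.
6.1 kHz ≤ fs/2 = 23.05 kHz, appears at 6.1 kHz.
108.3 kHz mod fs = 16.1 kHz.
16.1 kHz ≤ fs/2 = 23.05 kHz, appears at 16.1 kHz.
76.1 kHz mod fs = 30 kHz.
30 kHz > fs/2 = 23.05 kHz, folds to fs − 30 kHz = 16.1 kHz.
7.7 kHz ≤ fs/2 = 23.05 kHz, passes unchanged.
76.1 kHz and 108.3 kHz both map to 16.1 kHz.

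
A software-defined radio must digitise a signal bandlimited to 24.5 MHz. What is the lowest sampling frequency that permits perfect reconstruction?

49 MHz

Nyquist rate = 2 × 24.5 MHz = 49 MHz.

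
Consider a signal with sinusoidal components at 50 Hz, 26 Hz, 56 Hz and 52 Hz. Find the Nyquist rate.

112 Hz

Highest-frequency component: 56 Hz.
Nyquist rate = 2 × 56 Hz = 112 Hz.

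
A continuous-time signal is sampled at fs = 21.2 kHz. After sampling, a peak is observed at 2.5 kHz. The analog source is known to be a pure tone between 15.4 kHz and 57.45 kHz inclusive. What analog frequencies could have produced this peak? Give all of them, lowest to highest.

Frequencies that alias to 2.5 kHz are k·fs ± 2.5 kHz for integer k ≥ 0.
k=0: 2.5 kHz.
k=1: 18.7 kHz, 23.7 kHz.
k=2: 39.9 kHz, 44.9 kHz.
k=3: 61.1 kHz, 66.1 kHz.
Within [15.4 kHz, 57.45 kHz]: 18.7 kHz, 23.7 kHz, 39.9 kHz, 44.9 kHz.

18.7 kHz, 23.7 kHz, 39.9 kHz, 44.9 kHz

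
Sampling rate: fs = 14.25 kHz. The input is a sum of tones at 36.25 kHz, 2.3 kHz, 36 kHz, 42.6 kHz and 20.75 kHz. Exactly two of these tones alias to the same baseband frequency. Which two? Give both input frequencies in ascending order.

fs/2 = 7.125 kHz.
36.25 kHz mod fs = 7.75 kHz.
7.75 kHz > fs/2 = 7.125 kHz, folds to fs − 7.75 kHz = 6.5 kHz.
2.3 kHz ≤ fs/2 = 7.125 kHz, passes unchanged.
36 kHz mod fs = 7.5 kHz.
7.5 kHz > fs/2 = 7.125 kHz, folds to fs − 7.5 kHz = 6.75 kHz.
42.6 kHz mod fs = 14.1 kHz.
14.1 kHz > fs/2 = 7.125 kHz, folds to fs − 14.1 kHz = 0.15 kHz.
20.75 kHz mod fs = 6.5 kHz.
6.5 kHz ≤ fs/2 = 7.125 kHz, appears at 6.5 kHz.
20.75 kHz and 36.25 kHz both map to 6.5 kHz.

20.75 kHz, 36.25 kHz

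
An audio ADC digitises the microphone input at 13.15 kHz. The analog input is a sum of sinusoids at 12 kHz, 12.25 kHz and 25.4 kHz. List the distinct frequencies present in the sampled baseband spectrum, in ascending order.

0.9 kHz, 1.15 kHz

fs/2 = 6.575 kHz.
12 kHz > fs/2 = 6.575 kHz, folds to fs − 12 kHz = 1.15 kHz.
12.25 kHz > fs/2 = 6.575 kHz, folds to fs − 12.25 kHz = 0.9 kHz.
25.4 kHz mod fs = 12.25 kHz.
12.25 kHz > fs/2 = 6.575 kHz, folds to fs − 12.25 kHz = 0.9 kHz.
Distinct values: {0.9 kHz, 1.15 kHz}.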